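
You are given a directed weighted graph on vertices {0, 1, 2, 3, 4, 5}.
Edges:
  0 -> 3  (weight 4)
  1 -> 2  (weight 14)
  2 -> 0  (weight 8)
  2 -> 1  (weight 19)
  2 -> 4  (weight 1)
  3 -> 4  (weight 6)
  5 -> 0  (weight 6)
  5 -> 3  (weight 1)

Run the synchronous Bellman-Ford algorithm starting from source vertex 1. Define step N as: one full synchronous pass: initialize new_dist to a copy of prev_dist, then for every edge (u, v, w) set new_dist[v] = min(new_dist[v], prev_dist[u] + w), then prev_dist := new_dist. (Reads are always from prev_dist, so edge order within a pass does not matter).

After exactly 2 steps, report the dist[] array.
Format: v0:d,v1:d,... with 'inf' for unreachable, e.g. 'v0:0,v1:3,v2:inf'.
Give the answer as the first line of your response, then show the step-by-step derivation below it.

v0:22,v1:0,v2:14,v3:inf,v4:15,v5:inf

step 1: dist = v0:inf,v1:0,v2:14,v3:inf,v4:inf,v5:inf
step 2: dist = v0:22,v1:0,v2:14,v3:inf,v4:15,v5:inf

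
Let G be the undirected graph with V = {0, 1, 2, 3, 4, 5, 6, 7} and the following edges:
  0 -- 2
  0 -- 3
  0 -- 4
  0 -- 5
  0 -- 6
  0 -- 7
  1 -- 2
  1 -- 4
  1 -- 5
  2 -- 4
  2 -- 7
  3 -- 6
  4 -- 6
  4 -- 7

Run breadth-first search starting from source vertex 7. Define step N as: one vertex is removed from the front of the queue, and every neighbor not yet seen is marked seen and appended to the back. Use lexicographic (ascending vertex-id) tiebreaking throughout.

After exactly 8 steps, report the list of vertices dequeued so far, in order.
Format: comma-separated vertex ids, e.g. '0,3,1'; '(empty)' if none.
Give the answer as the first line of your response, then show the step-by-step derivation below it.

7,0,2,4,3,5,6,1

step 1: dequeue 7; queue=[0,2,4]; order=7
step 2: dequeue 0; queue=[2,4,3,5,6]; order=7,0
step 3: dequeue 2; queue=[4,3,5,6,1]; order=7,0,2
step 4: dequeue 4; queue=[3,5,6,1]; order=7,0,2,4
step 5: dequeue 3; queue=[5,6,1]; order=7,0,2,4,3
step 6: dequeue 5; queue=[6,1]; order=7,0,2,4,3,5
step 7: dequeue 6; queue=[1]; order=7,0,2,4,3,5,6
step 8: dequeue 1; queue=[(empty)]; order=7,0,2,4,3,5,6,1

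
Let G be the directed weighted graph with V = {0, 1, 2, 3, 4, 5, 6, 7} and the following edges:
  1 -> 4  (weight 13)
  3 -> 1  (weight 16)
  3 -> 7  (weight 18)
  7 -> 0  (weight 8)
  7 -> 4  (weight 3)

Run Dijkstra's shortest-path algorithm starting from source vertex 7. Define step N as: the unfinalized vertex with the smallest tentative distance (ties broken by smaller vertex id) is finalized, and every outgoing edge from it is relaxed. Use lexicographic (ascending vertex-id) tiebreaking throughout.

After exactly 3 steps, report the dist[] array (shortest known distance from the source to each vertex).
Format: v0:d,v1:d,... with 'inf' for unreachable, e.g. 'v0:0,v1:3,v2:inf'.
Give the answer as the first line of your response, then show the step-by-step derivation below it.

v0:8,v1:inf,v2:inf,v3:inf,v4:3,v5:inf,v6:inf,v7:0

step 1: dist = v0:8,v1:inf,v2:inf,v3:inf,v4:3,v5:inf,v6:inf,v7:0
step 2: dist = v0:8,v1:inf,v2:inf,v3:inf,v4:3,v5:inf,v6:inf,v7:0
step 3: dist = v0:8,v1:inf,v2:inf,v3:inf,v4:3,v5:inf,v6:inf,v7:0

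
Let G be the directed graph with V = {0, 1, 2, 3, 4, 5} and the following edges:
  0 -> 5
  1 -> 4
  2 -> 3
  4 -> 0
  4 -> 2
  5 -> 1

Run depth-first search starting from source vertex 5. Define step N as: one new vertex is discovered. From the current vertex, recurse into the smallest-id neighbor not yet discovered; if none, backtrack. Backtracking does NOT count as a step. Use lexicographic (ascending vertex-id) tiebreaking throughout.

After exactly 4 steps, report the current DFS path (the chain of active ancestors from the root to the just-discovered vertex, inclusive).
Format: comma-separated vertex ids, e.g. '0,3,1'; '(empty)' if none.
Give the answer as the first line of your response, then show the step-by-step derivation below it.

5,1,4,0

step 1: discover 5; path=5; order=5
step 2: discover 1; path=5>1; order=5,1
step 3: discover 4; path=5>1>4; order=5,1,4
step 4: discover 0; path=5>1>4>0; order=5,1,4,0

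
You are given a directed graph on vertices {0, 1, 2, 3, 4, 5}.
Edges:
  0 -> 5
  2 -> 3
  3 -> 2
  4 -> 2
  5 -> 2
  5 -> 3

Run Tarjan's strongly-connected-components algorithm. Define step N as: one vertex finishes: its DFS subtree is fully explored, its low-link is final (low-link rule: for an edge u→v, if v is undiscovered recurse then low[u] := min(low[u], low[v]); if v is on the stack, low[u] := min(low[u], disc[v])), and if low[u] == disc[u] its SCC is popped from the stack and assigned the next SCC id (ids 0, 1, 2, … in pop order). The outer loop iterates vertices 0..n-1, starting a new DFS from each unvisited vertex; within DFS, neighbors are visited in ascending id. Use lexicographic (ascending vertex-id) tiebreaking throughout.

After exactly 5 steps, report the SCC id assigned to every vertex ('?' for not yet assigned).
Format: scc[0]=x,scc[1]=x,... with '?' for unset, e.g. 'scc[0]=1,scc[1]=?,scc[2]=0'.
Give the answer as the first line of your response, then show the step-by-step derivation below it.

scc[0]=2,scc[1]=3,scc[2]=0,scc[3]=0,scc[4]=?,scc[5]=1

step 1: low=(low[0]=0,low[1]=?,low[2]=2,low[3]=2,low[4]=?,low[5]=1); scc=(scc[0]=?,scc[1]=?,scc[2]=?,scc[3]=?,scc[4]=?,scc[5]=?)
step 2: low=(low[0]=0,low[1]=?,low[2]=2,low[3]=2,low[4]=?,low[5]=1); scc=(scc[0]=?,scc[1]=?,scc[2]=0,scc[3]=0,scc[4]=?,scc[5]=?)
step 3: low=(low[0]=0,low[1]=?,low[2]=2,low[3]=2,low[4]=?,low[5]=1); scc=(scc[0]=?,scc[1]=?,scc[2]=0,scc[3]=0,scc[4]=?,scc[5]=1)
step 4: low=(low[0]=0,low[1]=?,low[2]=2,low[3]=2,low[4]=?,low[5]=1); scc=(scc[0]=2,scc[1]=?,scc[2]=0,scc[3]=0,scc[4]=?,scc[5]=1)
step 5: low=(low[0]=0,low[1]=4,low[2]=2,low[3]=2,low[4]=?,low[5]=1); scc=(scc[0]=2,scc[1]=3,scc[2]=0,scc[3]=0,scc[4]=?,scc[5]=1)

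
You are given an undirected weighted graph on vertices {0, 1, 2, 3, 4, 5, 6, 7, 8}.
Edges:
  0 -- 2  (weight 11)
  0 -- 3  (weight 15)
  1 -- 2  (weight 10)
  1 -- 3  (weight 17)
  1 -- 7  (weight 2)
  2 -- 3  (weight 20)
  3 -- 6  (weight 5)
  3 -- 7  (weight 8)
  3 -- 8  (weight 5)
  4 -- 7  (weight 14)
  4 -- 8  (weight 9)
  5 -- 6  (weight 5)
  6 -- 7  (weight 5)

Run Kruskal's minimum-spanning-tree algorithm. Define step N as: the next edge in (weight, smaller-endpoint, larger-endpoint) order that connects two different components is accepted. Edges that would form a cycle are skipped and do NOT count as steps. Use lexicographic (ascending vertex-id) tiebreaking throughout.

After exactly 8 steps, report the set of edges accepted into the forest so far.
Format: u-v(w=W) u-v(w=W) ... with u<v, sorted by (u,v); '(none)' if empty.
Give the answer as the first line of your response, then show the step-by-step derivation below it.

0-2(w=11) 1-2(w=10) 1-7(w=2) 3-6(w=5) 3-8(w=5) 4-8(w=9) 5-6(w=5) 6-7(w=5)

step 1: add edge 1-7 (w=2); MST = {1-7(w=2)}
step 2: add edge 3-6 (w=5); MST = {1-7(w=2) 3-6(w=5)}
step 3: add edge 3-8 (w=5); MST = {1-7(w=2) 3-6(w=5) 3-8(w=5)}
step 4: add edge 5-6 (w=5); MST = {1-7(w=2) 3-6(w=5) 3-8(w=5) 5-6(w=5)}
step 5: add edge 6-7 (w=5); MST = {1-7(w=2) 3-6(w=5) 3-8(w=5) 5-6(w=5) 6-7(w=5)}
step 6: add edge 4-8 (w=9); MST = {1-7(w=2) 3-6(w=5) 3-8(w=5) 4-8(w=9) 5-6(w=5) 6-7(w=5)}
step 7: add edge 1-2 (w=10); MST = {1-2(w=10) 1-7(w=2) 3-6(w=5) 3-8(w=5) 4-8(w=9) 5-6(w=5) 6-7(w=5)}
step 8: add edge 0-2 (w=11); MST = {0-2(w=11) 1-2(w=10) 1-7(w=2) 3-6(w=5) 3-8(w=5) 4-8(w=9) 5-6(w=5) 6-7(w=5)}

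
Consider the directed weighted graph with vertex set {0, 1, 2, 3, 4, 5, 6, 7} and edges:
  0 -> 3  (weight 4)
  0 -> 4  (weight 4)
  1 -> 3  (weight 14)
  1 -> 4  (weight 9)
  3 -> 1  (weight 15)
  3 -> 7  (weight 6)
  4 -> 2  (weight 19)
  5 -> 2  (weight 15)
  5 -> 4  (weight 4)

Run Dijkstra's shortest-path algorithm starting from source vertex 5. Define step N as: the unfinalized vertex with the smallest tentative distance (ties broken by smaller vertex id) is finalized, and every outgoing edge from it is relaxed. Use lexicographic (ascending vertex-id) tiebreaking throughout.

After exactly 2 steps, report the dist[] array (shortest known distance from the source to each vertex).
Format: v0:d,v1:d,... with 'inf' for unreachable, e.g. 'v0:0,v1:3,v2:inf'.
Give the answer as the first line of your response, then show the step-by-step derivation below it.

v0:inf,v1:inf,v2:15,v3:inf,v4:4,v5:0,v6:inf,v7:inf

step 1: dist = v0:inf,v1:inf,v2:15,v3:inf,v4:4,v5:0,v6:inf,v7:inf
step 2: dist = v0:inf,v1:inf,v2:15,v3:inf,v4:4,v5:0,v6:inf,v7:inf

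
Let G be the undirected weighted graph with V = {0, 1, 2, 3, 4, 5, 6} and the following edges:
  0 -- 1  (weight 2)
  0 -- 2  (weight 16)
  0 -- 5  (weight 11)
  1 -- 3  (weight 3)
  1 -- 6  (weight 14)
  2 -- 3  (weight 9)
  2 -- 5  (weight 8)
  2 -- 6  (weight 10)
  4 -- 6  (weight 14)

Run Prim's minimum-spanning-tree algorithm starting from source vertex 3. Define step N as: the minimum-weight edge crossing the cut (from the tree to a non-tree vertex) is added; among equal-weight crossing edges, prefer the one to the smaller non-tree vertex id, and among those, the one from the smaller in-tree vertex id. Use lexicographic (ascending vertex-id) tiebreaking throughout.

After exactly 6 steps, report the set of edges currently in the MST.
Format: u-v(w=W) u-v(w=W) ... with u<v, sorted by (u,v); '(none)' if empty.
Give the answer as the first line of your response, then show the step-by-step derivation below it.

0-1(w=2) 1-3(w=3) 2-3(w=9) 2-5(w=8) 2-6(w=10) 4-6(w=14)

step 1: add edge 1-3 (w=3); MST = {1-3(w=3)}
step 2: add edge 0-1 (w=2); MST = {0-1(w=2) 1-3(w=3)}
step 3: add edge 2-3 (w=9); MST = {0-1(w=2) 1-3(w=3) 2-3(w=9)}
step 4: add edge 2-5 (w=8); MST = {0-1(w=2) 1-3(w=3) 2-3(w=9) 2-5(w=8)}
step 5: add edge 2-6 (w=10); MST = {0-1(w=2) 1-3(w=3) 2-3(w=9) 2-5(w=8) 2-6(w=10)}
step 6: add edge 4-6 (w=14); MST = {0-1(w=2) 1-3(w=3) 2-3(w=9) 2-5(w=8) 2-6(w=10) 4-6(w=14)}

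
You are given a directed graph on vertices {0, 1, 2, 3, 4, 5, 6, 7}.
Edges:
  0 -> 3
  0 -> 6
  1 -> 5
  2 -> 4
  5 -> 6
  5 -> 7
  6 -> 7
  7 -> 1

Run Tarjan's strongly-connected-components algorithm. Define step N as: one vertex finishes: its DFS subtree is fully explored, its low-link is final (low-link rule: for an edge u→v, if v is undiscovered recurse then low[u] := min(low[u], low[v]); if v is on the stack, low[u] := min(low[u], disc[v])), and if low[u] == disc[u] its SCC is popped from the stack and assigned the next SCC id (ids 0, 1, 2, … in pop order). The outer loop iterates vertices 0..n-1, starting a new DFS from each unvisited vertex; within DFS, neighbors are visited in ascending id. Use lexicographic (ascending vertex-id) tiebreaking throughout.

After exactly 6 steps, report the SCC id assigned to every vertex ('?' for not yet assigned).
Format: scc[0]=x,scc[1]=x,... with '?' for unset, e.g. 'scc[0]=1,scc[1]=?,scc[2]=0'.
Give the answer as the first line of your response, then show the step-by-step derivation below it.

scc[0]=2,scc[1]=1,scc[2]=?,scc[3]=0,scc[4]=?,scc[5]=1,scc[6]=1,scc[7]=1

step 1: low=(low[0]=0,low[1]=?,low[2]=?,low[3]=1,low[4]=?,low[5]=?,low[6]=?,low[7]=?); scc=(scc[0]=?,scc[1]=?,scc[2]=?,scc[3]=0,scc[4]=?,scc[5]=?,scc[6]=?,scc[7]=?)
step 2: low=(low[0]=0,low[1]=4,low[2]=?,low[3]=1,low[4]=?,low[5]=2,low[6]=2,low[7]=3); scc=(scc[0]=?,scc[1]=?,scc[2]=?,scc[3]=0,scc[4]=?,scc[5]=?,scc[6]=?,scc[7]=?)
step 3: low=(low[0]=0,low[1]=2,low[2]=?,low[3]=1,low[4]=?,low[5]=2,low[6]=2,low[7]=3); scc=(scc[0]=?,scc[1]=?,scc[2]=?,scc[3]=0,scc[4]=?,scc[5]=?,scc[6]=?,scc[7]=?)
step 4: low=(low[0]=0,low[1]=2,low[2]=?,low[3]=1,low[4]=?,low[5]=2,low[6]=2,low[7]=2); scc=(scc[0]=?,scc[1]=?,scc[2]=?,scc[3]=0,scc[4]=?,scc[5]=?,scc[6]=?,scc[7]=?)
step 5: low=(low[0]=0,low[1]=2,low[2]=?,low[3]=1,low[4]=?,low[5]=2,low[6]=2,low[7]=2); scc=(scc[0]=?,scc[1]=1,scc[2]=?,scc[3]=0,scc[4]=?,scc[5]=1,scc[6]=1,scc[7]=1)
step 6: low=(low[0]=0,low[1]=2,low[2]=?,low[3]=1,low[4]=?,low[5]=2,low[6]=2,low[7]=2); scc=(scc[0]=2,scc[1]=1,scc[2]=?,scc[3]=0,scc[4]=?,scc[5]=1,scc[6]=1,scc[7]=1)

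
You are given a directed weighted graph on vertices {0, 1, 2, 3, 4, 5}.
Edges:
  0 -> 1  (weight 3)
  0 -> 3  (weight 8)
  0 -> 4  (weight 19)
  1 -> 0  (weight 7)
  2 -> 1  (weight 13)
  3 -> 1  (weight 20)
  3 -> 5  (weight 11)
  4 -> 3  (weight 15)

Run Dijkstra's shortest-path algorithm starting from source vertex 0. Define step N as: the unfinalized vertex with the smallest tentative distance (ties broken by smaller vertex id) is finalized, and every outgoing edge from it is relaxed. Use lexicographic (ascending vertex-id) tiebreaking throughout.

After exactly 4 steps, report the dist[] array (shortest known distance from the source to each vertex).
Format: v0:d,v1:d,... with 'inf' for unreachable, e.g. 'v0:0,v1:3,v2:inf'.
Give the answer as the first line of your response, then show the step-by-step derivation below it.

v0:0,v1:3,v2:inf,v3:8,v4:19,v5:19

step 1: dist = v0:0,v1:3,v2:inf,v3:8,v4:19,v5:inf
step 2: dist = v0:0,v1:3,v2:inf,v3:8,v4:19,v5:inf
step 3: dist = v0:0,v1:3,v2:inf,v3:8,v4:19,v5:19
step 4: dist = v0:0,v1:3,v2:inf,v3:8,v4:19,v5:19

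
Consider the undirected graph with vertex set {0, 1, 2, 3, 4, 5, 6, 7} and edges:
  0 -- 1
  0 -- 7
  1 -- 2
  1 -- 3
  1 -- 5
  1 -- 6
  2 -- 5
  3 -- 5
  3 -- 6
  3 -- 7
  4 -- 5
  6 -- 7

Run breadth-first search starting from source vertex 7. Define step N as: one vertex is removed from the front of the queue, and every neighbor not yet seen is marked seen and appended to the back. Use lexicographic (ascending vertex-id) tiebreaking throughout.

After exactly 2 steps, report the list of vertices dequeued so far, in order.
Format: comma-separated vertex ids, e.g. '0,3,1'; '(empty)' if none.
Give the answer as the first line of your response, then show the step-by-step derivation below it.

7,0

step 1: dequeue 7; queue=[0,3,6]; order=7
step 2: dequeue 0; queue=[3,6,1]; order=7,0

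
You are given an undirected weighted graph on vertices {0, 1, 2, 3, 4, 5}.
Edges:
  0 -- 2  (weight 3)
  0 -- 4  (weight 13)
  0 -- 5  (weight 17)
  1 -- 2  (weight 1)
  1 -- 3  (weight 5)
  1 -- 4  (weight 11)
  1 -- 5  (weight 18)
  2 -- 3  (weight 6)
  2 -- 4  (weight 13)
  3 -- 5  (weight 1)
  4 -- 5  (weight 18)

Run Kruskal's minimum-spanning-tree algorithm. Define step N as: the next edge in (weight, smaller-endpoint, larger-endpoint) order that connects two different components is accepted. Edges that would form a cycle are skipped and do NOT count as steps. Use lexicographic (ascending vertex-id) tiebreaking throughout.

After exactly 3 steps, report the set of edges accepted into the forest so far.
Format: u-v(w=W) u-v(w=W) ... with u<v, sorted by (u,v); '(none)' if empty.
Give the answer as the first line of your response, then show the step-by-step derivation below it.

0-2(w=3) 1-2(w=1) 3-5(w=1)

step 1: add edge 1-2 (w=1); MST = {1-2(w=1)}
step 2: add edge 3-5 (w=1); MST = {1-2(w=1) 3-5(w=1)}
step 3: add edge 0-2 (w=3); MST = {0-2(w=3) 1-2(w=1) 3-5(w=1)}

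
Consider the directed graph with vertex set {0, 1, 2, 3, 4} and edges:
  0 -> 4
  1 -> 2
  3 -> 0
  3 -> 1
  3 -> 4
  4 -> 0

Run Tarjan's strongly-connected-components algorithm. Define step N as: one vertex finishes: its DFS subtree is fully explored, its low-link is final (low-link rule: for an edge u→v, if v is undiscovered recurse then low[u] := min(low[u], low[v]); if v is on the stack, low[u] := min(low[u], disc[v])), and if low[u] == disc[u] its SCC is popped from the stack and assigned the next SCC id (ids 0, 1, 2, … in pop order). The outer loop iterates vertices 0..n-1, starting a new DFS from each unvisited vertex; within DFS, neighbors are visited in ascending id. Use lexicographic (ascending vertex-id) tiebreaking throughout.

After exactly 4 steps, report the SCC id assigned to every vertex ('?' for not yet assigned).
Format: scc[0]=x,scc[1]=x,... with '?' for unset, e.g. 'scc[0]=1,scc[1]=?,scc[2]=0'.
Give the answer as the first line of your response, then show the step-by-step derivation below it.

scc[0]=0,scc[1]=2,scc[2]=1,scc[3]=?,scc[4]=0

step 1: low=(low[0]=0,low[1]=?,low[2]=?,low[3]=?,low[4]=0); scc=(scc[0]=?,scc[1]=?,scc[2]=?,scc[3]=?,scc[4]=?)
step 2: low=(low[0]=0,low[1]=?,low[2]=?,low[3]=?,low[4]=0); scc=(scc[0]=0,scc[1]=?,scc[2]=?,scc[3]=?,scc[4]=0)
step 3: low=(low[0]=0,low[1]=2,low[2]=3,low[3]=?,low[4]=0); scc=(scc[0]=0,scc[1]=?,scc[2]=1,scc[3]=?,scc[4]=0)
step 4: low=(low[0]=0,low[1]=2,low[2]=3,low[3]=?,low[4]=0); scc=(scc[0]=0,scc[1]=2,scc[2]=1,scc[3]=?,scc[4]=0)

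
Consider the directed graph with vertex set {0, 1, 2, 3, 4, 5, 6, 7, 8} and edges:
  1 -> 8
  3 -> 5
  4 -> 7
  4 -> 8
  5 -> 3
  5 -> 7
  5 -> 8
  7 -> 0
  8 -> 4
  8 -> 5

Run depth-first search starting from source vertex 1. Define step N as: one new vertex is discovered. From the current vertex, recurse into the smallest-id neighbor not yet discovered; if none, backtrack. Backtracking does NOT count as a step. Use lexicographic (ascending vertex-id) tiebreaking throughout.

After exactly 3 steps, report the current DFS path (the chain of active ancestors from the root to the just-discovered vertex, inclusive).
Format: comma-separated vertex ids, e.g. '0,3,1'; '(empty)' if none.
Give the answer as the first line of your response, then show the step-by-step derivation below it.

1,8,4

step 1: discover 1; path=1; order=1
step 2: discover 8; path=1>8; order=1,8
step 3: discover 4; path=1>8>4; order=1,8,4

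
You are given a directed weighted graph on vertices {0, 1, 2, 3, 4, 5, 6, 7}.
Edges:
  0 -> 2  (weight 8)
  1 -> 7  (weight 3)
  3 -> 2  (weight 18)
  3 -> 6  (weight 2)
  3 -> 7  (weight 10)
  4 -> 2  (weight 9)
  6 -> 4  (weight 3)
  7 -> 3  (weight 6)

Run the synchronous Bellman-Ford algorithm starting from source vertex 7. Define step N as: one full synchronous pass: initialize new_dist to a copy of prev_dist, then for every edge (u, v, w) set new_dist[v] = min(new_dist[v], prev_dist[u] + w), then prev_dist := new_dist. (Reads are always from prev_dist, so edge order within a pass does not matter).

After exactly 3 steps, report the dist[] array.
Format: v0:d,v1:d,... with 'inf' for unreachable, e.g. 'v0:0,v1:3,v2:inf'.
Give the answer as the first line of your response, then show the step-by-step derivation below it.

v0:inf,v1:inf,v2:24,v3:6,v4:11,v5:inf,v6:8,v7:0

step 1: dist = v0:inf,v1:inf,v2:inf,v3:6,v4:inf,v5:inf,v6:inf,v7:0
step 2: dist = v0:inf,v1:inf,v2:24,v3:6,v4:inf,v5:inf,v6:8,v7:0
step 3: dist = v0:inf,v1:inf,v2:24,v3:6,v4:11,v5:inf,v6:8,v7:0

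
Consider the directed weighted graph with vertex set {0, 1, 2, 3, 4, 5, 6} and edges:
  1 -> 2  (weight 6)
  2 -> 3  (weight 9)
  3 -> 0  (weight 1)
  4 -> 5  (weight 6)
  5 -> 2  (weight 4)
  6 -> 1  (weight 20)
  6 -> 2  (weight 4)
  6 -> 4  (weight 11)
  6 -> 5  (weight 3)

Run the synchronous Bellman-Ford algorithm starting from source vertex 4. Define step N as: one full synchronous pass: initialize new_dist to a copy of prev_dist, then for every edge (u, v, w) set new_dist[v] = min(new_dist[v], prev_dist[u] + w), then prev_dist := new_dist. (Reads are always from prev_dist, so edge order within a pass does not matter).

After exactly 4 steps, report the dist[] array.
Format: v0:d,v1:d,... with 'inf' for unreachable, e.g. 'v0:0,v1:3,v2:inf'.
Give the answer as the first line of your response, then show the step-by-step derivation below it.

v0:20,v1:inf,v2:10,v3:19,v4:0,v5:6,v6:inf

step 1: dist = v0:inf,v1:inf,v2:inf,v3:inf,v4:0,v5:6,v6:inf
step 2: dist = v0:inf,v1:inf,v2:10,v3:inf,v4:0,v5:6,v6:inf
step 3: dist = v0:inf,v1:inf,v2:10,v3:19,v4:0,v5:6,v6:inf
step 4: dist = v0:20,v1:inf,v2:10,v3:19,v4:0,v5:6,v6:inf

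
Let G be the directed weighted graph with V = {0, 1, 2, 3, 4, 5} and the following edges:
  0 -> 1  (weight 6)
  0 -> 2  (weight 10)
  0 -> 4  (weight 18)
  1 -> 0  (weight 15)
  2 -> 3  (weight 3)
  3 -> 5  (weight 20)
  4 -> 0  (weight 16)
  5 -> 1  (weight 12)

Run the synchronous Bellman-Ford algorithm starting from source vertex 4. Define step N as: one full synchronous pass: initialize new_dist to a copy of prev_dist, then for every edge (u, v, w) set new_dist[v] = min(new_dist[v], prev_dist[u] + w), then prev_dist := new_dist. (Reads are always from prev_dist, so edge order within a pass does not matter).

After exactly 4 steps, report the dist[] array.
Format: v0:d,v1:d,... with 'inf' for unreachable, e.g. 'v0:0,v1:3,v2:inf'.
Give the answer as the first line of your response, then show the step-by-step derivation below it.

v0:16,v1:22,v2:26,v3:29,v4:0,v5:49

step 1: dist = v0:16,v1:inf,v2:inf,v3:inf,v4:0,v5:inf
step 2: dist = v0:16,v1:22,v2:26,v3:inf,v4:0,v5:inf
step 3: dist = v0:16,v1:22,v2:26,v3:29,v4:0,v5:inf
step 4: dist = v0:16,v1:22,v2:26,v3:29,v4:0,v5:49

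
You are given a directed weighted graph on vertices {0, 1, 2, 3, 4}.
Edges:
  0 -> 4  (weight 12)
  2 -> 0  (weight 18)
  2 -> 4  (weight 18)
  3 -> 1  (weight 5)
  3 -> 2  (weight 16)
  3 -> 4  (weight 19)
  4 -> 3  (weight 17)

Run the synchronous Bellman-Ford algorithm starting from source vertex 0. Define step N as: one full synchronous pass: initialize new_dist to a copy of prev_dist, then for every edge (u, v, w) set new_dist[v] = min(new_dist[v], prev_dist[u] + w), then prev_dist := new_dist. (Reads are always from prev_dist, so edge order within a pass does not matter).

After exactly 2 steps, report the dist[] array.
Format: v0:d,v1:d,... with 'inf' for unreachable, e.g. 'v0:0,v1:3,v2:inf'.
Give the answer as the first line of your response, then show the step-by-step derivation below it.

v0:0,v1:inf,v2:inf,v3:29,v4:12

step 1: dist = v0:0,v1:inf,v2:inf,v3:inf,v4:12
step 2: dist = v0:0,v1:inf,v2:inf,v3:29,v4:12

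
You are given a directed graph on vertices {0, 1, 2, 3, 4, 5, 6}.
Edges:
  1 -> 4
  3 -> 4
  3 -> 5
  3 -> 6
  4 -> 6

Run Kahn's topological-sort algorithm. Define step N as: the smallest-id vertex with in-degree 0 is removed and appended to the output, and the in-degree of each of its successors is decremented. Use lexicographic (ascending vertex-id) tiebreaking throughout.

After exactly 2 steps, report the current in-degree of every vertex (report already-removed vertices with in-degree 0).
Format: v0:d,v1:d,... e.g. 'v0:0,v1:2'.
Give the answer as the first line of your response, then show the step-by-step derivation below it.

v0:0,v1:0,v2:0,v3:0,v4:1,v5:1,v6:2

step 1: output 0; order=[0]; indeg=(0,0,0,0,2,1,2)
step 2: output 1; order=[0,1]; indeg=(0,0,0,0,1,1,2)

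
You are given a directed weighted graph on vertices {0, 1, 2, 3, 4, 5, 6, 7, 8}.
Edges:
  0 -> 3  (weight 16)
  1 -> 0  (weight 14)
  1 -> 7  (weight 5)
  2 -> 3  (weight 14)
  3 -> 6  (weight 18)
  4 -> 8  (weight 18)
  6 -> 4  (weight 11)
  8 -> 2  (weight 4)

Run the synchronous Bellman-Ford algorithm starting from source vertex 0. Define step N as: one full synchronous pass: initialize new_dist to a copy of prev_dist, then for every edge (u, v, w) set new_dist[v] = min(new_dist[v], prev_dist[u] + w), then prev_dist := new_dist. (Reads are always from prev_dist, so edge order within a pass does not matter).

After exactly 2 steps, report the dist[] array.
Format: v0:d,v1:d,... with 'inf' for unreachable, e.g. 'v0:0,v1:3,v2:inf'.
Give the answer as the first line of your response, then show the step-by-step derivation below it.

v0:0,v1:inf,v2:inf,v3:16,v4:inf,v5:inf,v6:34,v7:inf,v8:inf

step 1: dist = v0:0,v1:inf,v2:inf,v3:16,v4:inf,v5:inf,v6:inf,v7:inf,v8:inf
step 2: dist = v0:0,v1:inf,v2:inf,v3:16,v4:inf,v5:inf,v6:34,v7:inf,v8:inf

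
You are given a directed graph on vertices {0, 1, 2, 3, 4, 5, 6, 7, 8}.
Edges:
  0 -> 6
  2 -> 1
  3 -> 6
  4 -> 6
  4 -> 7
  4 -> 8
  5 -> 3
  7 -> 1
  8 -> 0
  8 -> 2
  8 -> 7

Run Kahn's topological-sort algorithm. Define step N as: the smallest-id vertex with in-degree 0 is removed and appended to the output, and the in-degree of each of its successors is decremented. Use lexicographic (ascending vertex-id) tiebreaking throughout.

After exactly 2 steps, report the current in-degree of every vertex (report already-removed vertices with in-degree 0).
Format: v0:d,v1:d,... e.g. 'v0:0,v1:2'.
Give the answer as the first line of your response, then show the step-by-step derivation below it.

v0:1,v1:2,v2:1,v3:0,v4:0,v5:0,v6:2,v7:1,v8:0

step 1: output 4; order=[4]; indeg=(1,2,1,1,0,0,2,1,0)
step 2: output 5; order=[4,5]; indeg=(1,2,1,0,0,0,2,1,0)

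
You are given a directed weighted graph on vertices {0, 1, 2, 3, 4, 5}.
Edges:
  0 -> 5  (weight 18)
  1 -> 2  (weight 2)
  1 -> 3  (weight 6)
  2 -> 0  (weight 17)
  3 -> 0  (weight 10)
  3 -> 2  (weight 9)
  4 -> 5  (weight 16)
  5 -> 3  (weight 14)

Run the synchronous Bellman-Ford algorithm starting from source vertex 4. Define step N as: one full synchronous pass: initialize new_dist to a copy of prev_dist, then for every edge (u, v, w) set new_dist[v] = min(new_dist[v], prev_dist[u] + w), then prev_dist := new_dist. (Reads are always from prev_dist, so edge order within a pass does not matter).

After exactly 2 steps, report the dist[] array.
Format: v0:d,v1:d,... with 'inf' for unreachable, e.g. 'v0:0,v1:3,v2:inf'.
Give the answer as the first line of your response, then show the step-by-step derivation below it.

v0:inf,v1:inf,v2:inf,v3:30,v4:0,v5:16

step 1: dist = v0:inf,v1:inf,v2:inf,v3:inf,v4:0,v5:16
step 2: dist = v0:inf,v1:inf,v2:inf,v3:30,v4:0,v5:16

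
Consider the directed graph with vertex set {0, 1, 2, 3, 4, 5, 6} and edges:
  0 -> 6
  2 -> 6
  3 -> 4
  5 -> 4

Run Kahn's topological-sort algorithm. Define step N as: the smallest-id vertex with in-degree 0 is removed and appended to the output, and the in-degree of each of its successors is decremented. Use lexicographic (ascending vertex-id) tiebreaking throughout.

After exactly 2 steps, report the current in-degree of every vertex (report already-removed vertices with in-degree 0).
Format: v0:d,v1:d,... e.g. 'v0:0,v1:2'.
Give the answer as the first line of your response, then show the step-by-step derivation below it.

v0:0,v1:0,v2:0,v3:0,v4:2,v5:0,v6:1

step 1: output 0; order=[0]; indeg=(0,0,0,0,2,0,1)
step 2: output 1; order=[0,1]; indeg=(0,0,0,0,2,0,1)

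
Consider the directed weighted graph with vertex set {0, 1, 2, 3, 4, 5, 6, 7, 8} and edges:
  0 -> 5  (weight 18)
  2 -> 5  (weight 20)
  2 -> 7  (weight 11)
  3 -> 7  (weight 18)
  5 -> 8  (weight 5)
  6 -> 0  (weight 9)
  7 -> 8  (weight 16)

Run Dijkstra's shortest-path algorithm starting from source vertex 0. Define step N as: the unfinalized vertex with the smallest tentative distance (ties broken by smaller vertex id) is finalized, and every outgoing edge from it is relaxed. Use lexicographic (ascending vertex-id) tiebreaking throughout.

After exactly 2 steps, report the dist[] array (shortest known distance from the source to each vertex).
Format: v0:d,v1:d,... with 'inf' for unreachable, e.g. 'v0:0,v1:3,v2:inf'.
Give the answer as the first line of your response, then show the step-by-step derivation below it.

v0:0,v1:inf,v2:inf,v3:inf,v4:inf,v5:18,v6:inf,v7:inf,v8:23

step 1: dist = v0:0,v1:inf,v2:inf,v3:inf,v4:inf,v5:18,v6:inf,v7:inf,v8:inf
step 2: dist = v0:0,v1:inf,v2:inf,v3:inf,v4:inf,v5:18,v6:inf,v7:inf,v8:23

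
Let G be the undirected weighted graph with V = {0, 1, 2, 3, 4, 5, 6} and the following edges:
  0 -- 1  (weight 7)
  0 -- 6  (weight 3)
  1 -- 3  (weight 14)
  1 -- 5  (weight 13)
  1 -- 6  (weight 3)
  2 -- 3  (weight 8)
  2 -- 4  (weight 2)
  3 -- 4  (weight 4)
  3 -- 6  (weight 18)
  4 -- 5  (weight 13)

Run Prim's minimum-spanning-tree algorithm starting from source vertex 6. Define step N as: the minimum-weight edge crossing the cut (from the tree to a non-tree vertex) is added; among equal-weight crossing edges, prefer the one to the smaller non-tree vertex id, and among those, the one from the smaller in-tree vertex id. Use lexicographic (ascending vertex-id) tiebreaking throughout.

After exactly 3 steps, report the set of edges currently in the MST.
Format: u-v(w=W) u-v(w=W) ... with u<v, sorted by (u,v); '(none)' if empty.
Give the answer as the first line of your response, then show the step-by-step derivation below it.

0-6(w=3) 1-5(w=13) 1-6(w=3)

step 1: add edge 0-6 (w=3); MST = {0-6(w=3)}
step 2: add edge 1-6 (w=3); MST = {0-6(w=3) 1-6(w=3)}
step 3: add edge 1-5 (w=13); MST = {0-6(w=3) 1-5(w=13) 1-6(w=3)}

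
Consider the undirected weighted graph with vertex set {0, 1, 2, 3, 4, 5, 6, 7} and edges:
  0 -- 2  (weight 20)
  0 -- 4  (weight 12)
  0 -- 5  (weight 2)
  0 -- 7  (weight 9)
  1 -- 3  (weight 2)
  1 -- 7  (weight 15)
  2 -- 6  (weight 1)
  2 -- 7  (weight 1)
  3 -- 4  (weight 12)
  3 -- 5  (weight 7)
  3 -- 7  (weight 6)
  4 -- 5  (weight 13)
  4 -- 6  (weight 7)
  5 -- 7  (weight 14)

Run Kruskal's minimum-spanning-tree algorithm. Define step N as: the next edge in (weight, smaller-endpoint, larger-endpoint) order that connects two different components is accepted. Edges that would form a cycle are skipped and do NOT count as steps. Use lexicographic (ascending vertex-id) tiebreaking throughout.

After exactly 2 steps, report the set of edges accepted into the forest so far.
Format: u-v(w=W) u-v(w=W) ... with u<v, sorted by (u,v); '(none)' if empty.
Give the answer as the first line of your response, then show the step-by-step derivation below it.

2-6(w=1) 2-7(w=1)

step 1: add edge 2-6 (w=1); MST = {2-6(w=1)}
step 2: add edge 2-7 (w=1); MST = {2-6(w=1) 2-7(w=1)}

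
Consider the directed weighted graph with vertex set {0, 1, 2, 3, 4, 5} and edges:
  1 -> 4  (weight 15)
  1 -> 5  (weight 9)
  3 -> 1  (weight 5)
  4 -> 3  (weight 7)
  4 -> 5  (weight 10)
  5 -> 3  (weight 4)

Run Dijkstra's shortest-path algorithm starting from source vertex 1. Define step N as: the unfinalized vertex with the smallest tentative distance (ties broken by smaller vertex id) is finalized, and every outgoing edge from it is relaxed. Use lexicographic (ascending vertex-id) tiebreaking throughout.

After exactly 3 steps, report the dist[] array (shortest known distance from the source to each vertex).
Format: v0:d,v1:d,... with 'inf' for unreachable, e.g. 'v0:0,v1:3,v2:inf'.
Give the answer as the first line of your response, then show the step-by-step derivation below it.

v0:inf,v1:0,v2:inf,v3:13,v4:15,v5:9

step 1: dist = v0:inf,v1:0,v2:inf,v3:inf,v4:15,v5:9
step 2: dist = v0:inf,v1:0,v2:inf,v3:13,v4:15,v5:9
step 3: dist = v0:inf,v1:0,v2:inf,v3:13,v4:15,v5:9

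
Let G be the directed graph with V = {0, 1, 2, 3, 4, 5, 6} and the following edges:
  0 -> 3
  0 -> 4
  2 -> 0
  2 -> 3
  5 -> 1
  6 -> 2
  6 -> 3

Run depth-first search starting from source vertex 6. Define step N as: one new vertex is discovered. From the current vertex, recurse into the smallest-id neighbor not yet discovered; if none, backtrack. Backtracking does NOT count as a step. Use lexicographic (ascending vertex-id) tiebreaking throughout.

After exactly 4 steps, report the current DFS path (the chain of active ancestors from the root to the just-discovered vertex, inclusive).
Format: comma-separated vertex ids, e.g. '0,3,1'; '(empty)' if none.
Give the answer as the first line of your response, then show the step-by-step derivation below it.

6,2,0,3

step 1: discover 6; path=6; order=6
step 2: discover 2; path=6>2; order=6,2
step 3: discover 0; path=6>2>0; order=6,2,0
step 4: discover 3; path=6>2>0>3; order=6,2,0,3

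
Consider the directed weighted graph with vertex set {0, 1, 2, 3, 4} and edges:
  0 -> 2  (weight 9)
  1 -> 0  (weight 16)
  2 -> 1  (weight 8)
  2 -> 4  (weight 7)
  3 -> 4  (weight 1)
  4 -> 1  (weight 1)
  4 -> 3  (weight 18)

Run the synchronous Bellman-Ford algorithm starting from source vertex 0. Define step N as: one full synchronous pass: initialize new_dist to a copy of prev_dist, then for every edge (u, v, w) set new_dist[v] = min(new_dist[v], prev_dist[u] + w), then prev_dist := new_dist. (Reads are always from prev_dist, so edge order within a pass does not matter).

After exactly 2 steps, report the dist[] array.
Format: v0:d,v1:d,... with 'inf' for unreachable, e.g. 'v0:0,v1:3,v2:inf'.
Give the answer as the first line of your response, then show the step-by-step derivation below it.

v0:0,v1:17,v2:9,v3:inf,v4:16

step 1: dist = v0:0,v1:inf,v2:9,v3:inf,v4:inf
step 2: dist = v0:0,v1:17,v2:9,v3:inf,v4:16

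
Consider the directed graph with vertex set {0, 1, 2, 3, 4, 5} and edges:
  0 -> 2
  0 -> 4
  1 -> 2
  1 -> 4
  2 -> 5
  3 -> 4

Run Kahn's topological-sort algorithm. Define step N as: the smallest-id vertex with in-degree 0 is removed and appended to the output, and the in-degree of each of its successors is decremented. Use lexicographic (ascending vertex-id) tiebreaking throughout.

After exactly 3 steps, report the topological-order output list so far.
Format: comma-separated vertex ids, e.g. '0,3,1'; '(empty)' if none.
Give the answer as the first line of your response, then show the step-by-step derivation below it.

0,1,2

step 1: output 0; order=[0]; indeg=(0,0,1,0,2,1)
step 2: output 1; order=[0,1]; indeg=(0,0,0,0,1,1)
step 3: output 2; order=[0,1,2]; indeg=(0,0,0,0,1,0)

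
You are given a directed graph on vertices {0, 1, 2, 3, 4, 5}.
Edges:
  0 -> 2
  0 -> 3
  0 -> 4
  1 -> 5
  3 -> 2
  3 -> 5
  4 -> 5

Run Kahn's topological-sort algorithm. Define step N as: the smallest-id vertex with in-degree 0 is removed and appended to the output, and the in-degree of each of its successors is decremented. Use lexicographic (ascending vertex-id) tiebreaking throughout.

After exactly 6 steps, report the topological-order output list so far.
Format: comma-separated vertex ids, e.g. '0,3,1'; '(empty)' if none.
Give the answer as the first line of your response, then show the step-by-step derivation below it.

0,1,3,2,4,5

step 1: output 0; order=[0]; indeg=(0,0,1,0,0,3)
step 2: output 1; order=[0,1]; indeg=(0,0,1,0,0,2)
step 3: output 3; order=[0,1,3]; indeg=(0,0,0,0,0,1)
step 4: output 2; order=[0,1,3,2]; indeg=(0,0,0,0,0,1)
step 5: output 4; order=[0,1,3,2,4]; indeg=(0,0,0,0,0,0)
step 6: output 5; order=[0,1,3,2,4,5]; indeg=(0,0,0,0,0,0)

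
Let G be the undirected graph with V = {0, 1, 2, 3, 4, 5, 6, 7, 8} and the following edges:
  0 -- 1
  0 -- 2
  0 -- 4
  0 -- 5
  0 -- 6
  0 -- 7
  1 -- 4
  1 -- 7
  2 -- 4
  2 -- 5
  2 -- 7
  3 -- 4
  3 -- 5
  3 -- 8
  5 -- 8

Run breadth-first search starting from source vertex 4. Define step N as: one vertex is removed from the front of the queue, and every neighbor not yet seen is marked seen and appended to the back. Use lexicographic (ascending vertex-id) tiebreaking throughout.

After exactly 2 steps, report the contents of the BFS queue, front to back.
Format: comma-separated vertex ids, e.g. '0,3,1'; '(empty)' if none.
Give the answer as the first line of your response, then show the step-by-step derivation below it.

1,2,3,5,6,7

step 1: dequeue 4; queue=[0,1,2,3]; order=4
step 2: dequeue 0; queue=[1,2,3,5,6,7]; order=4,0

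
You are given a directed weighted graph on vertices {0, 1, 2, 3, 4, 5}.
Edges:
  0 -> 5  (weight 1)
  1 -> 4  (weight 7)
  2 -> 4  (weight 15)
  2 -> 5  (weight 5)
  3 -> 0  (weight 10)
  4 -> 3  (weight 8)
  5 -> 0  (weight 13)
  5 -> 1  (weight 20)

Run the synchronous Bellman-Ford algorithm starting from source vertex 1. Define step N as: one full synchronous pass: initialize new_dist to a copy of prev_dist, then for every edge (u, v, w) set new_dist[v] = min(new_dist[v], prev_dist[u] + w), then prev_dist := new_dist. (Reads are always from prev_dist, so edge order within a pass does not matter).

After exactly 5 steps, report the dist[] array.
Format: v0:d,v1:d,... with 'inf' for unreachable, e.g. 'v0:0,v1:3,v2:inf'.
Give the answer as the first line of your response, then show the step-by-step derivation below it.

v0:25,v1:0,v2:inf,v3:15,v4:7,v5:26

step 1: dist = v0:inf,v1:0,v2:inf,v3:inf,v4:7,v5:inf
step 2: dist = v0:inf,v1:0,v2:inf,v3:15,v4:7,v5:inf
step 3: dist = v0:25,v1:0,v2:inf,v3:15,v4:7,v5:inf
step 4: dist = v0:25,v1:0,v2:inf,v3:15,v4:7,v5:26
step 5: dist = v0:25,v1:0,v2:inf,v3:15,v4:7,v5:26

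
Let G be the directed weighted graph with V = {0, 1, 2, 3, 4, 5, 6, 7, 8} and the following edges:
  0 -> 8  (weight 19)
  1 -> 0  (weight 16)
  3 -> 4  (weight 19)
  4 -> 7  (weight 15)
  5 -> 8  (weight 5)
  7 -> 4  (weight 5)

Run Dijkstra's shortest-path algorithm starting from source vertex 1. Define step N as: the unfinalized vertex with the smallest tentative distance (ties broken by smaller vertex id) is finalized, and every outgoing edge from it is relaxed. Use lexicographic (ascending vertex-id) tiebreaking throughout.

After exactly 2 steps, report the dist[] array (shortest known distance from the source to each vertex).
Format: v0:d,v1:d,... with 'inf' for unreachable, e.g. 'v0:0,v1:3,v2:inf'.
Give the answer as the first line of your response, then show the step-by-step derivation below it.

v0:16,v1:0,v2:inf,v3:inf,v4:inf,v5:inf,v6:inf,v7:inf,v8:35

step 1: dist = v0:16,v1:0,v2:inf,v3:inf,v4:inf,v5:inf,v6:inf,v7:inf,v8:inf
step 2: dist = v0:16,v1:0,v2:inf,v3:inf,v4:inf,v5:inf,v6:inf,v7:inf,v8:35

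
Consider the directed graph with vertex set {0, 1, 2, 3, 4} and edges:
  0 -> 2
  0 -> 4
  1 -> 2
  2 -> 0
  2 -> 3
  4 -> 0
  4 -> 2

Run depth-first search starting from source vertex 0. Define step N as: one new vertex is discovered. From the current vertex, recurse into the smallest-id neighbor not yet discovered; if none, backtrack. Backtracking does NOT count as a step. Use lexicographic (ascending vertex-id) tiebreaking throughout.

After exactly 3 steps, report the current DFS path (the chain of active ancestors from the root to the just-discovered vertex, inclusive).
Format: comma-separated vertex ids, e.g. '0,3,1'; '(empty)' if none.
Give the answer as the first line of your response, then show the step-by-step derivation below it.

0,2,3

step 1: discover 0; path=0; order=0
step 2: discover 2; path=0>2; order=0,2
step 3: discover 3; path=0>2>3; order=0,2,3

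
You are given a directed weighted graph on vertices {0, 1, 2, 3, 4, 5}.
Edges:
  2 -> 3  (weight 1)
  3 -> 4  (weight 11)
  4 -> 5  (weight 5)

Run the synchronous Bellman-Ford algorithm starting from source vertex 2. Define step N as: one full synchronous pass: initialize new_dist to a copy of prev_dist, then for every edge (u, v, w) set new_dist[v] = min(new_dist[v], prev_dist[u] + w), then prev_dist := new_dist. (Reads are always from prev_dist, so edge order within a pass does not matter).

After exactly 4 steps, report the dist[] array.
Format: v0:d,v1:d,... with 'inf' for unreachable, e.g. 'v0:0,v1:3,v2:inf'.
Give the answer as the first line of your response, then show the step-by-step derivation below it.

v0:inf,v1:inf,v2:0,v3:1,v4:12,v5:17

step 1: dist = v0:inf,v1:inf,v2:0,v3:1,v4:inf,v5:inf
step 2: dist = v0:inf,v1:inf,v2:0,v3:1,v4:12,v5:inf
step 3: dist = v0:inf,v1:inf,v2:0,v3:1,v4:12,v5:17
step 4: dist = v0:inf,v1:inf,v2:0,v3:1,v4:12,v5:17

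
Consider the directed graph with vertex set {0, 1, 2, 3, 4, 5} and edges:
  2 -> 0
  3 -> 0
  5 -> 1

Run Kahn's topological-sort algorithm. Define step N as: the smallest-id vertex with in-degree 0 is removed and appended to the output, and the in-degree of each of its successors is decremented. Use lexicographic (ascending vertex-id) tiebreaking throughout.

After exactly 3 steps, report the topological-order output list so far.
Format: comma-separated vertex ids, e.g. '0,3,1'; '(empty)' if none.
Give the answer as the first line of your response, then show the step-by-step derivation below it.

2,3,0

step 1: output 2; order=[2]; indeg=(1,1,0,0,0,0)
step 2: output 3; order=[2,3]; indeg=(0,1,0,0,0,0)
step 3: output 0; order=[2,3,0]; indeg=(0,1,0,0,0,0)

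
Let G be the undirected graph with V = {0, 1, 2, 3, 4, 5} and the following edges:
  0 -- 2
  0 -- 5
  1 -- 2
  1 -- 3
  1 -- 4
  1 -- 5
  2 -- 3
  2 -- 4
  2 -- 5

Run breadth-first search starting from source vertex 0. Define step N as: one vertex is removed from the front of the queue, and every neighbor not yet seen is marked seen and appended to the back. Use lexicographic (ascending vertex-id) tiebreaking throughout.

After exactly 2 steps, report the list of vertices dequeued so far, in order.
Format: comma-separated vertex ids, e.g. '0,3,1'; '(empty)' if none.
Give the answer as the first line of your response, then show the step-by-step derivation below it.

0,2

step 1: dequeue 0; queue=[2,5]; order=0
step 2: dequeue 2; queue=[5,1,3,4]; order=0,2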